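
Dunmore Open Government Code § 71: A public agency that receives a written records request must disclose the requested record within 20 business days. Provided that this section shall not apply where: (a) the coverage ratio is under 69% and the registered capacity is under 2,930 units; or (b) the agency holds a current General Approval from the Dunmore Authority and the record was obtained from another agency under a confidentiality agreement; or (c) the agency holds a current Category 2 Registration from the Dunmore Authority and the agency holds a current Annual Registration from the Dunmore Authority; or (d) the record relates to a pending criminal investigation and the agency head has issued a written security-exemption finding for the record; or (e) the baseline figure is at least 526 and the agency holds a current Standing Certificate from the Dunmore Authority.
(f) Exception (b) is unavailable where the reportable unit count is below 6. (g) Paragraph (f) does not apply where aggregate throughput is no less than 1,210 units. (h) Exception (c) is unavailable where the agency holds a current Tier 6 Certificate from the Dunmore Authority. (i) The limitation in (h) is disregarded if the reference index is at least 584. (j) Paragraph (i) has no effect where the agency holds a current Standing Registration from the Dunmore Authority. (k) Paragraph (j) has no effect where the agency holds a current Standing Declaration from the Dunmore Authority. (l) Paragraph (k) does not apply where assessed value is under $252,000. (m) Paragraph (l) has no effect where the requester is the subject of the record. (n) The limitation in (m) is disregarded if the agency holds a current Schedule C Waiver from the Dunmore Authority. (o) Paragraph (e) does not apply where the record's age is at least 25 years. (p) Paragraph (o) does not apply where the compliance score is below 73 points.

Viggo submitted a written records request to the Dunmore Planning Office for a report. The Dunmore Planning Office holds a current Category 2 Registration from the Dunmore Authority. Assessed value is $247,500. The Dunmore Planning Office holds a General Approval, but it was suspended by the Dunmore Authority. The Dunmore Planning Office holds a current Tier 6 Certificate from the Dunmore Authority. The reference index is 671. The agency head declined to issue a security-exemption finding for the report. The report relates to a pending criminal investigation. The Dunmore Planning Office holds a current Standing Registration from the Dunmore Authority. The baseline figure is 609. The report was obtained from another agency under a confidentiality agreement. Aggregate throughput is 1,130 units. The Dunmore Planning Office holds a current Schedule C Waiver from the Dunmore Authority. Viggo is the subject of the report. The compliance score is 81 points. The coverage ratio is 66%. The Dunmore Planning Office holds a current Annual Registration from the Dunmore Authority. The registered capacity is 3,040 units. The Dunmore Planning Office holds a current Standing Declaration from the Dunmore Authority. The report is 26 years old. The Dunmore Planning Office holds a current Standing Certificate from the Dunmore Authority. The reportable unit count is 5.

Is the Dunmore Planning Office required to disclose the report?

Yes — the Dunmore Planning Office must disclose the report.

Exception (a) does not apply: the registered capacity is 3,040 units, not under 2,930 units.
Exception (b) requires that the agency holds a current General Approval from the Dunmore Authority; but no current General Approval is held, so (b) is unavailable.
All of (c)'s requirements are met (a current Category 2 Registration is held; a current Annual Registration is held). But: (h) applies — a current Tier 6 Certificate is held. (i) operates (the reference index is 671, meeting the 584 threshold), but is overridden by (j): (j) is engaged — a current Standing Registration is held. (k) is engaged (a current Standing Declaration is held), but yields to (l): (l) operates against (k): assessed value is $247,500, under the $252,000 limit. (m) would limit (l) — Viggo is the subject of the report — but (n) sets (m) aside: (n) is engaged — a current Schedule C Waiver is held. Exception (c) does not apply.
Exception (d) requires that the agency head has issued a written security-exemption finding for the record; but the agency head declined to issue a security-exemption finding, so (d) is unavailable.
Exception (e)'s conditions are all satisfied: the baseline figure is 609, meeting the 526 threshold; a current Standing Certificate is held. However, paragraphs (o)–(p) must be considered: (o) applies — the record's age is 26 years, meeting the 25 years threshold. (p) is inapplicable (the compliance score is 81 points, not below 73 points), so (o) stands. So (e) is unavailable.
No exception is made out. the Dunmore Planning Office falls within the general rule.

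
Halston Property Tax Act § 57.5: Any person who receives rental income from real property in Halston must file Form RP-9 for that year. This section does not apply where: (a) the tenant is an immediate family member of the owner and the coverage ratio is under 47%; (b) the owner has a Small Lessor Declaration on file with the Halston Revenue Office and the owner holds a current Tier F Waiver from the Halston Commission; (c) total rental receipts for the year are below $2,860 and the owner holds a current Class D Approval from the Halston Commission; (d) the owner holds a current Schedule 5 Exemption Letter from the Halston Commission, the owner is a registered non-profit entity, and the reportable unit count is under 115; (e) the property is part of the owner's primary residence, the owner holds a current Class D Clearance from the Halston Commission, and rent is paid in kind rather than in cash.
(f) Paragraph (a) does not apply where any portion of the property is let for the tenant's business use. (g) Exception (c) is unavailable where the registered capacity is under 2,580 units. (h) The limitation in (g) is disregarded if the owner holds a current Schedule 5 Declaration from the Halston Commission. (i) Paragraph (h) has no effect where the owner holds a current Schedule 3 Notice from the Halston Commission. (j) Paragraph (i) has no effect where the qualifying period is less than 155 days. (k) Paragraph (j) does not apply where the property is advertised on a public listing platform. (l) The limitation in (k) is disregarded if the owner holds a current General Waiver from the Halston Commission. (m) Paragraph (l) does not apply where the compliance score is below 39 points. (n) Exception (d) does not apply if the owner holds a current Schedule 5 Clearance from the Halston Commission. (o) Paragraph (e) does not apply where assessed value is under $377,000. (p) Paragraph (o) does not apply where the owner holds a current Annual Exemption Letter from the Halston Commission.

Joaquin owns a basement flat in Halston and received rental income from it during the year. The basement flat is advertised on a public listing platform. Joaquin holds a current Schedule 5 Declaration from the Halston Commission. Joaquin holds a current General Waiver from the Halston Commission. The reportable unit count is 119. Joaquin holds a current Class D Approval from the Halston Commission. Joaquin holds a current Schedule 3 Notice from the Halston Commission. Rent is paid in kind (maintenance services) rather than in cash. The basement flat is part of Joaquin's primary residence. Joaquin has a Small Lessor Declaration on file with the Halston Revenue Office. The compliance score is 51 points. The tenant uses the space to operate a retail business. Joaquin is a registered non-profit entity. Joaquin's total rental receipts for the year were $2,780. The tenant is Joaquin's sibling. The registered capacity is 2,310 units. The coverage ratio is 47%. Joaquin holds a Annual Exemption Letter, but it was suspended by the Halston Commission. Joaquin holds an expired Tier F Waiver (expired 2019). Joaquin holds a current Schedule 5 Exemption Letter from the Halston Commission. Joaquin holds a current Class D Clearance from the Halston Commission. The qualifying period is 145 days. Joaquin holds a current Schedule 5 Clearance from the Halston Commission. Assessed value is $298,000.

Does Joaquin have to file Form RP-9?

No — exception (c) applies; Joaquin is not required to file Form RP-9.

Exception (a) fails — the coverage ratio is 47%, not under 47%.
Exception (b) fails — no current Tier F Waiver is held.
Exception (c): total rental receipts for the year are $2,780, below the $2,860 limit; a current Class D Approval is held — every condition holds. Under paragraphs (g)–(m): (g) would limit (c) — the registered capacity is 2,310 units, under the 2,580 units limit — but (h) sets (g) aside: (h) applies — a current Schedule 5 Declaration is held. (i) would limit (h) — a current Schedule 3 Notice is held — but (j) sets (i) aside: (j) is engaged — the qualifying period is 145 days, less than the 155 days limit. (k) would limit (j) — the property is publicly advertised — but (l) sets (k) aside: (l) operates against (k): a current General Waiver is held. (m), which would lift (l), is inapplicable — the compliance score is 51 points, not below 39 points. Exception (c) stands.
Exception (d) fails — the reportable unit count is 119, not under 115.
Exception (e)'s conditions are all satisfied: the basement flat is part of the primary residence; a current Class D Clearance is held; rent is paid in kind. Turning to paragraphs (o)–(p): (o) operates — assessed value is $298,000, under the $377,000 limit. (p) does not operate here (no current Annual Exemption Letter is held), so (o) stands. So (e) is unavailable.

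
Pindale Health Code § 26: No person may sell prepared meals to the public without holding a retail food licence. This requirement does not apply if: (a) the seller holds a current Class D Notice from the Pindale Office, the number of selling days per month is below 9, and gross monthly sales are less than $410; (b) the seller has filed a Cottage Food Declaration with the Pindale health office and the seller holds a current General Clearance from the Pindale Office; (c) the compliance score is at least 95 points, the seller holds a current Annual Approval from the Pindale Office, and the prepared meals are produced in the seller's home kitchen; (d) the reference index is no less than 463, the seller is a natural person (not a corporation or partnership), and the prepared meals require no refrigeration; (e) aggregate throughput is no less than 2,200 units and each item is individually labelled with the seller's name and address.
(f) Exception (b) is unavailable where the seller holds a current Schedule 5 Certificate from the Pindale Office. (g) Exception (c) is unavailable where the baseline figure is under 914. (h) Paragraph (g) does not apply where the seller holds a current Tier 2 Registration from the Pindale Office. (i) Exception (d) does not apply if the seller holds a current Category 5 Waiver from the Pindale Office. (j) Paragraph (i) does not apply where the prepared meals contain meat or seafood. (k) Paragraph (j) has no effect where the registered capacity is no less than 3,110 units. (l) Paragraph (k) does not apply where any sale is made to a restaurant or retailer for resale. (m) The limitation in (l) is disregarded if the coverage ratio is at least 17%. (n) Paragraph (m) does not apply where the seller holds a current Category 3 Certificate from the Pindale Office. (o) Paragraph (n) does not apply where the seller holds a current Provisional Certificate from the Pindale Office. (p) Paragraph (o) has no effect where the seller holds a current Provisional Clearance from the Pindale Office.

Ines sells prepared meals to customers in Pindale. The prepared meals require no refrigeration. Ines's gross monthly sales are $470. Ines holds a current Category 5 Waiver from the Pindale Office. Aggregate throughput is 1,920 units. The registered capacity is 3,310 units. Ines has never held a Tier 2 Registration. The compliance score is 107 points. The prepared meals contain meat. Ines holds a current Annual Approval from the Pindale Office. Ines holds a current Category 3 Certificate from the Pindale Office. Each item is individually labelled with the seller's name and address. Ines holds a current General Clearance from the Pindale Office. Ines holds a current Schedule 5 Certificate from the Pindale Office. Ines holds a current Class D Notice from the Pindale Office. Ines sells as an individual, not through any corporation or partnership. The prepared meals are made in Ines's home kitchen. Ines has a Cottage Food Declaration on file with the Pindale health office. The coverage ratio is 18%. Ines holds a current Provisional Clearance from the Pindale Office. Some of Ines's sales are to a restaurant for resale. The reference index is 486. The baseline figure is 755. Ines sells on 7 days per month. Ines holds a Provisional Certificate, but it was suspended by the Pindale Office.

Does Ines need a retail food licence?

No — exception (d) applies; Ines is not required to hold a retail food licence.

Exception (a) does not apply: gross monthly sales are $470, not less than $410.
Exception (b)'s conditions are all satisfied: a Cottage Food Declaration is on file; a current General Clearance is held. Turning to paragraph (f): (f) operates against (b): a current Schedule 5 Certificate is held. Exception (b) does not apply.
Exception (c): the compliance score is 107 points, meeting the 95 points threshold; a current Annual Approval is held; the prepared meals are home-kitchen produced — every condition holds. Turning to paragraphs (g)–(h): (g) applies — the baseline figure is 755, under the 914 limit. (h), which would lift (g), is inapplicable — the Tier 2 Registration is not current. (c) is therefore removed.
All of (d)'s requirements are met (the reference index is 486, meeting the 463 threshold; the seller is a natural person; the prepared meals are shelf-stable). Under paragraphs (i)–(p): (i) would limit (d) — a current Category 5 Waiver is held — but (j) sets (i) aside: (j) is triggered — the prepared meals contain meat. (k) would limit (j) — the registered capacity is 3,310 units, meeting the 3,110 units threshold — but (l) sets (k) aside: (l) operates against (k): some sales are to a restaurant for resale. (m) is triggered (the coverage ratio is 18%, meeting the 17% threshold), but yields to (n): (n) applies — a current Category 3 Certificate is held. (o) is not triggered (no current Provisional Certificate is held), so (n) stands. So (d) applies.
Exception (e) fails — aggregate throughput is 1,920 units, short of 2,200 units.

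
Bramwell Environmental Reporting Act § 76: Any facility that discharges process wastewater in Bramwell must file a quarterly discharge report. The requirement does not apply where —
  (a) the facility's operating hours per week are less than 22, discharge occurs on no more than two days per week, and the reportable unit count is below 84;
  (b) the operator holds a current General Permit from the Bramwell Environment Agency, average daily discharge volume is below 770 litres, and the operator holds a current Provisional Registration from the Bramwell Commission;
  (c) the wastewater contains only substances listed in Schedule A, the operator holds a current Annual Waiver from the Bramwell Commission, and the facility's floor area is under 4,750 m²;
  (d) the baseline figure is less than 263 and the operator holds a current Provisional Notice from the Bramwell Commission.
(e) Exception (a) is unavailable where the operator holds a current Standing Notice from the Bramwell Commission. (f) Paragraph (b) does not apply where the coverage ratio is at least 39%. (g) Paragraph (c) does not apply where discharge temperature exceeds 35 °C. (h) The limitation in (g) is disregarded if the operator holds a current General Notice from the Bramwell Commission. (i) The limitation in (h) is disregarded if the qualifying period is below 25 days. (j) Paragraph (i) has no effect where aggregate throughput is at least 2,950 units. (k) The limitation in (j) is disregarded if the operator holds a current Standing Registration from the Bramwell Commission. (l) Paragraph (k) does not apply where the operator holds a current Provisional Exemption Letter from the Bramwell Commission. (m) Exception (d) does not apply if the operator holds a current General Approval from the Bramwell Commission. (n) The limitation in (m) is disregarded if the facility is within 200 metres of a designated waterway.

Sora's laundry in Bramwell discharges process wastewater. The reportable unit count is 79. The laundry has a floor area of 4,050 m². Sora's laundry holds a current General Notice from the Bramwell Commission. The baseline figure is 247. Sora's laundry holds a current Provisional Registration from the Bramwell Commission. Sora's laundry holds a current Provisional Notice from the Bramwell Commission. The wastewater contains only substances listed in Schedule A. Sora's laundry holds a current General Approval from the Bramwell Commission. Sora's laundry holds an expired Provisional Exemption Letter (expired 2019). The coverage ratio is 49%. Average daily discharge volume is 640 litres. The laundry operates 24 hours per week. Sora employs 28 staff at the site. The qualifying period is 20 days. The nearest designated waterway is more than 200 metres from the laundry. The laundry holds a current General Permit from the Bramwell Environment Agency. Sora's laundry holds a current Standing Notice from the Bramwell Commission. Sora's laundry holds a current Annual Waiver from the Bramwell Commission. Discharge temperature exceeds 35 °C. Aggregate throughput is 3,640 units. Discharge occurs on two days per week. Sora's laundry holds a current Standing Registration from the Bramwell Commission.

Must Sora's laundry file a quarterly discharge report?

Exception (a) does not apply: the facility's operating hours per week are 24, not less than 22.
Exception (b)'s conditions are all satisfied: a current General Permit is held; average daily discharge volume is 640 litres, below the 770 litres limit; a current Provisional Registration is held. But applying paragraph (f): (f) operates against (b): the coverage ratio is 49%, meeting the 39% threshold. (b) is therefore removed.
Exception (c) is satisfied on its face — the wastewater is Schedule-A-only; a current Annual Waiver is held; the facility's floor area is 4,050 m², under the 4,750 m² limit. However, paragraphs (g)–(l) must be considered: (g) applies — discharge temperature exceeds 35 °C. (h) applies (a current General Notice is held), but is displaced by (i): (i) operates against (h): the qualifying period is 20 days, below the 25 days limit. (j) is triggered (aggregate throughput is 3,640 units, meeting the 2,950 units threshold), but yields to (k): (k) operates against (j): a current Standing Registration is held. (l), which would lift (k), does not operate here — no current Provisional Exemption Letter is held. Exception (c) does not apply.
Exception (d) is satisfied on its face — the baseline figure is 247, less than the 263 limit; a current Provisional Notice is held. However, paragraphs (m)–(n) must be considered: (m) operates — a current General Approval is held. (n) does not operate here (the laundry is more than 200 m from any designated waterway), so (m) stands. So (d) is unavailable.
None of the exceptions is available; § 76 applies in full.

Yes — Sora's laundry must file a quarterly discharge report.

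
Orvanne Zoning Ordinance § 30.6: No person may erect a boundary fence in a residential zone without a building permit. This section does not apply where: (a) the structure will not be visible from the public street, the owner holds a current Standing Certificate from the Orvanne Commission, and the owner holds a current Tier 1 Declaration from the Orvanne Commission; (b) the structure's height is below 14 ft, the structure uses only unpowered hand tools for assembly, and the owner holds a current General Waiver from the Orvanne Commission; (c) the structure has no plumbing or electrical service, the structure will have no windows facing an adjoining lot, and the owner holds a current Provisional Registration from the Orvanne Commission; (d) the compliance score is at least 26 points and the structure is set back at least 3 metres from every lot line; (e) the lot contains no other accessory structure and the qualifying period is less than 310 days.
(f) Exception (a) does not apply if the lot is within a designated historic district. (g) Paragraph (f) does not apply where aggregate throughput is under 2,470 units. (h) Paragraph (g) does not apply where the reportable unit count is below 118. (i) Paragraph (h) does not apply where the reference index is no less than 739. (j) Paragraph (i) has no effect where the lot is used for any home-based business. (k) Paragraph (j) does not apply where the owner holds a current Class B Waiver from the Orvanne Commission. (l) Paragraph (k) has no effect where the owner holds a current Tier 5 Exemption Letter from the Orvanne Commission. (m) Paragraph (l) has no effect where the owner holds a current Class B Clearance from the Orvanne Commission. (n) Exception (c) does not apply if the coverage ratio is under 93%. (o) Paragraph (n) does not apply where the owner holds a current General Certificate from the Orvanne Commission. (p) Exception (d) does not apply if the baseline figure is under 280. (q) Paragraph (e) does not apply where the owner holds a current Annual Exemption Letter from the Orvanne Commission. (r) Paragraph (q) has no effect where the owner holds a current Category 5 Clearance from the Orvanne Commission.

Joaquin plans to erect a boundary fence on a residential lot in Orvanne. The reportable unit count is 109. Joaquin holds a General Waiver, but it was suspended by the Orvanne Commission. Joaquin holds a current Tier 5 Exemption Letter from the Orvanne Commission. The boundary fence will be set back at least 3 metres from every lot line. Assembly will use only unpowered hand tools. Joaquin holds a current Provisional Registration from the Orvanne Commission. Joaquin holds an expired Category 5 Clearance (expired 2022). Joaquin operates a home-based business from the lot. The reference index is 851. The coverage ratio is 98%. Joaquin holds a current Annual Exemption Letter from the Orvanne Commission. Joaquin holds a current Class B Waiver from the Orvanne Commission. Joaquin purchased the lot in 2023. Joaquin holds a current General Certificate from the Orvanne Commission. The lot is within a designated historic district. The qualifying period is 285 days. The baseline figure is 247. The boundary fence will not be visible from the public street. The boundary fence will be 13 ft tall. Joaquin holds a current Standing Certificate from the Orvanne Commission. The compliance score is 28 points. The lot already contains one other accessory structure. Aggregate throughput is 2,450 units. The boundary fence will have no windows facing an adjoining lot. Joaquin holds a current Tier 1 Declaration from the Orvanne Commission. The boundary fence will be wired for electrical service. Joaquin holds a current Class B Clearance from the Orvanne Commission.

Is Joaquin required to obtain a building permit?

Exception (a) is satisfied on its face — the structure will not be visible from the street; a current Standing Certificate is held; a current Tier 1 Declaration is held. As to paragraphs (f)–(m): (f) is engaged (the lot is in a historic district), but yields to (g): (g) applies — aggregate throughput is 2,450 units, under the 2,470 units limit. (h) applies (the reportable unit count is 109, below the 118 limit), but is set aside by (i): (i) operates — the reference index is 851, meeting the 739 threshold. (j) operates (a home-based business operates on the lot), but is set aside by (k): (k) operates against (j): a current Class B Waiver is held. (l) operates (a current Tier 5 Exemption Letter is held), but is set aside by (m): (m) operates — a current Class B Clearance is held. (a) remains available.
Exception (b) does not apply: the General Waiver is not current.
Exception (c) fails — electrical service is planned.
Exception (d) is satisfied on its face — the compliance score is 28 points, meeting the 26 points threshold; the setback is at least 3 m on every side. However, paragraph (p) must be considered: (p) operates against (d): the baseline figure is 247, under the 280 limit. So (d) is unavailable.
Exception (e) requires that the lot contains no other accessory structure; but the lot already has another accessory structure, so (e) is unavailable.

No — exception (a) applies; Joaquin does not need a building permit.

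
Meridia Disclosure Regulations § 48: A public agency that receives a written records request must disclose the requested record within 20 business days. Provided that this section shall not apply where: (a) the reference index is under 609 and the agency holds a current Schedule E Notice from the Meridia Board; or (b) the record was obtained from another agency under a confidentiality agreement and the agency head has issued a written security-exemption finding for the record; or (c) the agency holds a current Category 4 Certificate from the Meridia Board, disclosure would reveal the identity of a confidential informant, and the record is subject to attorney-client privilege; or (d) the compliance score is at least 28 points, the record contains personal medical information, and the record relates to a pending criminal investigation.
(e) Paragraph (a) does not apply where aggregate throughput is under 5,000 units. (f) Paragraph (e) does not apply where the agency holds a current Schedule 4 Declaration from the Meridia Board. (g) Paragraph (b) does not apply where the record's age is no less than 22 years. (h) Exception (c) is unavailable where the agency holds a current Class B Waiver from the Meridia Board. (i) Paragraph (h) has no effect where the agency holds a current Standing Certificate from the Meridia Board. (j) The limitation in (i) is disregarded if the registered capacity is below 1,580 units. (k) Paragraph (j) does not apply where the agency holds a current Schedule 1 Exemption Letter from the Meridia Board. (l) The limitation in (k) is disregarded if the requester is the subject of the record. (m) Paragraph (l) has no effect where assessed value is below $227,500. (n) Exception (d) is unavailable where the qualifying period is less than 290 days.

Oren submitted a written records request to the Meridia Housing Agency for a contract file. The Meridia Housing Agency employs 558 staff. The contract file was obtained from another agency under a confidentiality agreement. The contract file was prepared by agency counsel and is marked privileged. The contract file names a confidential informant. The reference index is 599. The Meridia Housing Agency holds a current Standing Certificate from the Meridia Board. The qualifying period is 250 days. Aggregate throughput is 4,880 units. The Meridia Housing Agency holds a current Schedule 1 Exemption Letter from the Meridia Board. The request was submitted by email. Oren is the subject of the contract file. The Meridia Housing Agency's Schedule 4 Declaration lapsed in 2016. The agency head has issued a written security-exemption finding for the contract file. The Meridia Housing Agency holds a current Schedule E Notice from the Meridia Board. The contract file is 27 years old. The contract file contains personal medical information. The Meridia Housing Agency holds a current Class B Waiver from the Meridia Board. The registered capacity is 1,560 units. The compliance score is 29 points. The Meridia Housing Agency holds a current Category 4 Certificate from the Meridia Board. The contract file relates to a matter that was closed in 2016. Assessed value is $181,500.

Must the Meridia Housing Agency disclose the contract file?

No — exception (c) applies; the Meridia Housing Agency is not required to disclose the contract file.

All of (a)'s requirements are met (the reference index is 599, under the 609 limit; a current Schedule E Notice is held). Turning to paragraphs (e)–(f): (e) operates against (a): aggregate throughput is 4,880 units, under the 5,000 units limit. (f), which would lift (e), is not engaged — there is no Schedule 4 Declaration in force. (a) is therefore removed.
Exception (b): the contract file was obtained under a confidentiality agreement; a written security-exemption finding has been issued — every condition holds. Turning to paragraph (g): (g) operates against (b): the record's age is 27 years, meeting the 22 years threshold. So (b) is unavailable.
Exception (c): a current Category 4 Certificate is held; the contract file names a confidential informant; the contract file is privileged — every condition holds. As to paragraphs (h)–(m): (h) would limit (c) — a current Class B Waiver is held — but (i) sets (h) aside: (i) applies — a current Standing Certificate is held. (j) would limit (i) — the registered capacity is 1,560 units, below the 1,580 units limit — but (k) sets (j) aside: (k) operates against (j): a current Schedule 1 Exemption Letter is held. (l) operates (Oren is the subject of the contract file), but is overridden by (m): (m) operates against (l): assessed value is $181,500, below the $227,500 limit. So (c) applies.
Exception (d) requires that the record relates to a pending criminal investigation; but the contract file relates to a closed matter, so (d) is unavailable.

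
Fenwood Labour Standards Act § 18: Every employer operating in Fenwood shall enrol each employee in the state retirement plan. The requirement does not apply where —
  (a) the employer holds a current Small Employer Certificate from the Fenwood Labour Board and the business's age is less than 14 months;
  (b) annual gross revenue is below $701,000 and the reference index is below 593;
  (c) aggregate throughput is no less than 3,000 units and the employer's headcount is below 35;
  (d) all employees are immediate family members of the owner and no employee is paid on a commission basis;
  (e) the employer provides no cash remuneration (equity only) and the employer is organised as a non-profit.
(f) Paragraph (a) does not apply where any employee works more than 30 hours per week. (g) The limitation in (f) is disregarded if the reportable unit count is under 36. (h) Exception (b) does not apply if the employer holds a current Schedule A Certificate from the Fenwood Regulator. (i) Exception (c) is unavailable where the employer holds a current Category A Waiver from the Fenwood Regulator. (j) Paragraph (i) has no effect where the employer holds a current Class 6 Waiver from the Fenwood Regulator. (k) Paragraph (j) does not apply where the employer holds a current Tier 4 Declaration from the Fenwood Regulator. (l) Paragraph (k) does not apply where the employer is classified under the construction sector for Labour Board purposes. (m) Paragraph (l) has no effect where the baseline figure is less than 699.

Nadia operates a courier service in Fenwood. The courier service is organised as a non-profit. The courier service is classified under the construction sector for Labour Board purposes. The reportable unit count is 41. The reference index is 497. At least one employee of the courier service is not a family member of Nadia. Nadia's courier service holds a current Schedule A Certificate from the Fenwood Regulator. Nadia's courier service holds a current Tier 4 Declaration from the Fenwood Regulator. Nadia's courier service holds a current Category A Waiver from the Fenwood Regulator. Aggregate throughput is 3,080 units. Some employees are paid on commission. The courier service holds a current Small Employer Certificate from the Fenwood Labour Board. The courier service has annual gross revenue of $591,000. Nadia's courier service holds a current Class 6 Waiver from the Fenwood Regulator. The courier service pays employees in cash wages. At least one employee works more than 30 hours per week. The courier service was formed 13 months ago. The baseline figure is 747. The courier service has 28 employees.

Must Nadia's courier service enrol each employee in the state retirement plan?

No — exception (c) applies; Nadia's courier service is not required to enrol each employee in the state retirement plan.

Exception (a): a current Small Employer Certificate is held; the business's age is 13 months, less than the 14 months limit — every condition holds. But applying paragraphs (f)–(g): (f) operates against (a): at least one employee exceeds 30 hours/week. (g), which would lift (f), is inapplicable — the reportable unit count is 41, not under 36. So (a) is unavailable.
All of (b)'s requirements are met (annual gross revenue is $591,000, below the $701,000 limit; the reference index is 497, below the 593 limit). Turning to paragraph (h): (h) operates against (b): a current Schedule A Certificate is held. (b) is therefore removed.
All of (c)'s requirements are met (aggregate throughput is 3,080 units, meeting the 3,000 units threshold; the employer's headcount is 28, below the 35 limit). Applying paragraphs (i)–(m): (i) would limit (c) — a current Category A Waiver is held — but (j) sets (i) aside: (j) applies — a current Class 6 Waiver is held. (k) would limit (j) — a current Tier 4 Declaration is held — but (l) sets (k) aside: (l) operates against (k): the courier service is classified under the construction sector. (m) does not operate here (the baseline figure is 747, not less than 699), so (l) stands. Exception (c) stands.
Exception (d) fails — at least one employee is not a family member.
Exception (e) does not apply: employees are paid cash wages.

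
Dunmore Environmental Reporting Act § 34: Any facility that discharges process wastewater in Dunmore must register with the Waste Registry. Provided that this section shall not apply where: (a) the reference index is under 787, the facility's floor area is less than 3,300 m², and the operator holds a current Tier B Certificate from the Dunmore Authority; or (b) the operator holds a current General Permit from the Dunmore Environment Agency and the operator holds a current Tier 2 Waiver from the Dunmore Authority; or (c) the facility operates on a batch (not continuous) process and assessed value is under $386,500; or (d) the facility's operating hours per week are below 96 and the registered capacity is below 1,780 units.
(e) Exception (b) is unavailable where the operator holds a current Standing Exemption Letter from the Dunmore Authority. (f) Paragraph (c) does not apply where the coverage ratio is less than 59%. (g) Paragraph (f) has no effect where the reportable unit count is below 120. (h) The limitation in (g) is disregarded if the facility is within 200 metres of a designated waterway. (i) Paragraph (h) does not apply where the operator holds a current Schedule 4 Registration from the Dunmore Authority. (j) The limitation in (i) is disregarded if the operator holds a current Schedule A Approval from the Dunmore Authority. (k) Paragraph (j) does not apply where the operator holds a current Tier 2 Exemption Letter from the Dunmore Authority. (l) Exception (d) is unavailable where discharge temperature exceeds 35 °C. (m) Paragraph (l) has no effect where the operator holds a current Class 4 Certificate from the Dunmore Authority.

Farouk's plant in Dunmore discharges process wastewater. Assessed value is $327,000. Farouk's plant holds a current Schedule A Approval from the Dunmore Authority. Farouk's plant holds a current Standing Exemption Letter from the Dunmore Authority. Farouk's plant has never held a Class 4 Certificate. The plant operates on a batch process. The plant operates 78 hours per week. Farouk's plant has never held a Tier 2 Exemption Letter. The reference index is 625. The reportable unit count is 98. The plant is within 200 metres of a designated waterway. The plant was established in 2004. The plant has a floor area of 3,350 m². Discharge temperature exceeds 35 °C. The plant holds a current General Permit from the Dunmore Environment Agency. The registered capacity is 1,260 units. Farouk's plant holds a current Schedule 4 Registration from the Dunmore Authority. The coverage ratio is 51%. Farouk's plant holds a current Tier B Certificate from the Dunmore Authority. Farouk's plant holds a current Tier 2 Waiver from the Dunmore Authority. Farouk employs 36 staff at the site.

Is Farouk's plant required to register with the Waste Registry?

Yes — Farouk's plant must register with the Waste Registry.

Exception (a) requires that the facility's floor area is less than 3,300 m²; but the facility's floor area is 3,350 m², not less than 3,300 m², so (a) is unavailable.
Exception (b) is satisfied on its face — a current General Permit is held; a current Tier 2 Waiver is held. But: (e) operates against (b): a current Standing Exemption Letter is held. So (b) is unavailable.
All of (c)'s requirements are met (the facility operates on a batch process; assessed value is $327,000, under the $386,500 limit). Turning to paragraphs (f)–(k): (f) operates against (c): the coverage ratio is 51%, less than the 59% limit. (g) would limit (f) — the reportable unit count is 98, below the 120 limit — but (h) sets (g) aside: (h) operates against (g): the plant is within 200 m of a designated waterway. (i) would limit (h) — a current Schedule 4 Registration is held — but (j) sets (i) aside: (j) operates against (i): a current Schedule A Approval is held. (k) is not engaged (there is no Tier 2 Exemption Letter in force), so (j) stands. So (c) is unavailable.
Exception (d)'s conditions are all satisfied: the facility's operating hours per week are 78, below the 96 limit; the registered capacity is 1,260 units, below the 1,780 units limit. But: (l) is triggered — discharge temperature exceeds 35 °C. (m) is not engaged (there is no Class 4 Certificate in force), so (l) stands. (d) is therefore removed.
No exception is made out. Farouk's plant falls within the general rule.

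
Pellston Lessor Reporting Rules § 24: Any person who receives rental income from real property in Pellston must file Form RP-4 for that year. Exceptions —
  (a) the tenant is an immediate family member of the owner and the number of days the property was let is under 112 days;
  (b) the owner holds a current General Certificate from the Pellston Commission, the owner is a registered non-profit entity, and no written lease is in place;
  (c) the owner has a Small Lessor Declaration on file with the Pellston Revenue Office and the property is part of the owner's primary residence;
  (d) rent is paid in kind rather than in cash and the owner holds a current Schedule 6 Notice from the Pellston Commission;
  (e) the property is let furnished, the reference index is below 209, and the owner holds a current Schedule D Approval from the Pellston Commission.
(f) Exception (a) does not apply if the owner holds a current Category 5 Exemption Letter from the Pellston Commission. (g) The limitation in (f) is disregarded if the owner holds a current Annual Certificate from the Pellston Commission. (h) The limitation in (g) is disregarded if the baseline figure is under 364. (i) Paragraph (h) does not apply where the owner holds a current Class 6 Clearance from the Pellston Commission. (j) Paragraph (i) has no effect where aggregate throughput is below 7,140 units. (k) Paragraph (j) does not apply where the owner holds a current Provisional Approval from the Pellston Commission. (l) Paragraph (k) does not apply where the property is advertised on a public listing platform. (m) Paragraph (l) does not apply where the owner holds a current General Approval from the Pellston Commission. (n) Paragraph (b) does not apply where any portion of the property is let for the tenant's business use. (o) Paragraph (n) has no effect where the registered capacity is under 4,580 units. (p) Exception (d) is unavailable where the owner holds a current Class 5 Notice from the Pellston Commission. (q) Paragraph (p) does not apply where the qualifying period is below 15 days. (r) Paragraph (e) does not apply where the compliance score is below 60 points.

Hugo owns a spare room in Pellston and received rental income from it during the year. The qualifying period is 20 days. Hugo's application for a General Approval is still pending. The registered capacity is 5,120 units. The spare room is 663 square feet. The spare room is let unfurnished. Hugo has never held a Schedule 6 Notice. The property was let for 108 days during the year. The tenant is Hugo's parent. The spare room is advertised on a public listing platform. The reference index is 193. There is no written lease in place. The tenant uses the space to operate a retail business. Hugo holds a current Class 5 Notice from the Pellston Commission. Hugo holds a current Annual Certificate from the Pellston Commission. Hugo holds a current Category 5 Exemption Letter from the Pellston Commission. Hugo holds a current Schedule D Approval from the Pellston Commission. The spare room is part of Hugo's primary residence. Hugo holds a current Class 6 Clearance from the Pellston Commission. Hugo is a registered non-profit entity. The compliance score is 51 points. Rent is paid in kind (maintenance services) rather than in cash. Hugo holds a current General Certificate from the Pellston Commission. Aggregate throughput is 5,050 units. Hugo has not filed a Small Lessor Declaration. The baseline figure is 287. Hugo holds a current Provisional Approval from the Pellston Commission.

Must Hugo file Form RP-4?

Exception (a)'s conditions are all satisfied: the tenant is an immediate family member; the number of days the property was let is 108 days, under the 112 days limit. But applying paragraphs (f)–(m): (f) operates against (a): a current Category 5 Exemption Letter is held. (g) is engaged (a current Annual Certificate is held), but yields to (h): (h) is triggered — the baseline figure is 287, under the 364 limit. (i) would limit (h) — a current Class 6 Clearance is held — but (j) sets (i) aside: (j) operates against (i): aggregate throughput is 5,050 units, below the 7,140 units limit. (k) would limit (j) — a current Provisional Approval is held — but (l) sets (k) aside: (l) operates against (k): the property is publicly advertised. (m), which would lift (l), is not triggered — there is no General Approval in force. So (a) is unavailable.
Exception (b) is satisfied on its face — a current General Certificate is held; Hugo is a registered non-profit; there is no written lease. Turning to paragraphs (n)–(o): (n) applies — the space is let for business use. (o) is inapplicable (the registered capacity is 5,120 units, not under 4,580 units), so (n) stands. (b) is therefore removed.
Exception (c) does not apply: no Small Lessor Declaration is on file.
Exception (d) does not apply: no current Schedule 6 Notice is held.
Exception (e) fails — the property is let unfurnished.
No exception is made out. Hugo falls within the general rule.

Yes — Hugo must file Form RP-4.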